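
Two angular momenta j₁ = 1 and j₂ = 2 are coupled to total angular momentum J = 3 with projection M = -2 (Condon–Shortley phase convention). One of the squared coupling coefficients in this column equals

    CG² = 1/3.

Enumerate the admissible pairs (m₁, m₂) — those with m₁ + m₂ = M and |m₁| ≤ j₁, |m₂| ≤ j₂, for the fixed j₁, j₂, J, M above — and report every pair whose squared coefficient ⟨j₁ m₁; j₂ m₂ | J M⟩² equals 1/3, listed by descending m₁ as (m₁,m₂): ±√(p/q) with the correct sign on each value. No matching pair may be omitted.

(0,-2): +√(1/3)

Admissible pairs with m₁+m₂ = M = -2: (-1,-1), (0,-2)
  (m₁,m₂)=(0,-2): CG² = 1/3, CG = +√(1/3)   ← matches the target
  (m₁,m₂)=(-1,-1): CG² = 2/3, CG = +√(2/3)
Pairs with CG² = 1/3: (0,-2): +√(1/3)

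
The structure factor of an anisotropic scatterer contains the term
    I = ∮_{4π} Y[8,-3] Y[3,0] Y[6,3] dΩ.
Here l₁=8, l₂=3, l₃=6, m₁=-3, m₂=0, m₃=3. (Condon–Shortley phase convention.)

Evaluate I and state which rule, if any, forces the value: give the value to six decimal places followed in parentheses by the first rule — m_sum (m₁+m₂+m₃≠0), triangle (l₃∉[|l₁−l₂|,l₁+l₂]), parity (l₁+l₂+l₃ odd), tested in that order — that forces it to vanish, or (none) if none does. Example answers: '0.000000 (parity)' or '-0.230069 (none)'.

0.000000 (parity)

l₁+l₂+l₃=17 is odd: 3j(l;000)=0 ⇒ I=0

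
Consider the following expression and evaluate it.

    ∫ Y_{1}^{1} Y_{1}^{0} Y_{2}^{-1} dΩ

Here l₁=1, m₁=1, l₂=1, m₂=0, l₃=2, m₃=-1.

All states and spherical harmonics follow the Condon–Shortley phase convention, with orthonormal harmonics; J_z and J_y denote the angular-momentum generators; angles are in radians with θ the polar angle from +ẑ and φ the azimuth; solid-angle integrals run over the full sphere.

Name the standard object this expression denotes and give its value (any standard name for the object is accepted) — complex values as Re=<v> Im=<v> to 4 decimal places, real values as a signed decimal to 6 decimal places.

Gaunt coefficient, -0.218510

This is a Gaunt coefficient — the integral of a triple product of spherical harmonics over the sphere.
Checks pass: Σm=0; 4 even; l₃=2∈[0,2].
(2·1+1)(2·1+1)(2·2+1) = 45
Δ: 0! 2! 2! / 5! → 1/30
sum: t=0:+1/1 = 1/1
3j²(1 1 2; 0 0 0) = Δ·Π!·Σ² = 2/15  (sign +1)
sum: t=0:+1/2 = 1/2
3j²(1 1 2; 1 0 -1) = Δ·Π!·Σ² = 1/10  (sign -1)
combine: 4πI² = 45·2/15·1/10 = 3/5
take √, sign -1: I = -0.21850969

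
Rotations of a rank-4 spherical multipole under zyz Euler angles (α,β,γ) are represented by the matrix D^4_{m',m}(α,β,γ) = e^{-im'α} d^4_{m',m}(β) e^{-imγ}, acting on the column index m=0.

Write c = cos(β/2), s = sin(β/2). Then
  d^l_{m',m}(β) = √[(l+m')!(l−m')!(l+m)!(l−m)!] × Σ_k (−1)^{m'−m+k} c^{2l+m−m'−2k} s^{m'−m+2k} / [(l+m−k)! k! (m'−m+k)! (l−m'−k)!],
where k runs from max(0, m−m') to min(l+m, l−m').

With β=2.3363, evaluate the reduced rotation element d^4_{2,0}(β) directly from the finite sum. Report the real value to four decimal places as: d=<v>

d=0.4851

d^4_{2,0}(β=2.3363) via the finite sum:
With c≡cos(β/2)=0.391854 and s≡sin(β/2)=0.920027, N=[720·2·24·24]^{1/2}=910.735966
The bounds max(0,m−m')=0 and min(l+m,l−m')=2 give 3 terms
  k=0: (−1)^2·910.7360/(96)·0.3919^6·0.9200^2 = +0.029072
  k=1: (−1)^3·910.7360/(36)·0.3919^4·0.9200^4 = -0.427358
  k=2: (−1)^4·910.7360/(96)·0.3919^2·0.9200^6 = +0.883435
d^4_{2,0}(2.3363) = +0.029072 -0.427358 +0.883435 = +0.485149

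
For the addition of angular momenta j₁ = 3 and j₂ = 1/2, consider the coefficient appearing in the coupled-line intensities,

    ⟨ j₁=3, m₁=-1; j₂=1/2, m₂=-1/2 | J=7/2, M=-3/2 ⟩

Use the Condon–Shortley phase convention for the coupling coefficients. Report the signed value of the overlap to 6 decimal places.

triangle: 0!·6!·1!/8! = 720/40320
(j±m)!: 2!·4!·0!·1!·2!·5! = 11520
prefactor² = (2J+1)·Δ·N² = 11520/7
  k=0: +1/(0!·0!·4!·0!·2!·1!) = 1/48
Σ = 1/48  ⇒  CG² = 11520/7·(1/48)² = 5/7
CG = +√(5/7) = +0.845154

+0.845154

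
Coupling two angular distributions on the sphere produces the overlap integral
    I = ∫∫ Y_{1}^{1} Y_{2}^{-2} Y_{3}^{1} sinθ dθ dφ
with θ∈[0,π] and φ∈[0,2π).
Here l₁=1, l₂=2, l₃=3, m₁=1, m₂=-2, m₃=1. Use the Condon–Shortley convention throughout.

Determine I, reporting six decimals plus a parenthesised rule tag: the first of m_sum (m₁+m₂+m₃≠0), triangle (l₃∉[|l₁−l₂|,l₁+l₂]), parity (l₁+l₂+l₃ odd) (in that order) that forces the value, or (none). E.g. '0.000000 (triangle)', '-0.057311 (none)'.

-0.082589 (none)

Rules hold: Σm=0, L=6 even, 1≤3≤3.
N = 3·5·7 = 105
Δ = 0!·2!·4!/7! = 1/105
Racah Σ t=0..0: t=0:+1/4 = 1/4
⇒ 3j(1 2 3; 0 0 0)² = 3/35, sgn -1
Racah Σ t=0..0: t=0:+1/48 = 1/48
⇒ 3j(1 2 3; 1 -2 1)² = 1/105, sgn +1
4πI² = N·(3j₀)²·(3jₘ)² = 3/35
I = -1·√(0.0857143/4π) = -0.08258890
No selection rule forces the value: the integral is nonzero (none).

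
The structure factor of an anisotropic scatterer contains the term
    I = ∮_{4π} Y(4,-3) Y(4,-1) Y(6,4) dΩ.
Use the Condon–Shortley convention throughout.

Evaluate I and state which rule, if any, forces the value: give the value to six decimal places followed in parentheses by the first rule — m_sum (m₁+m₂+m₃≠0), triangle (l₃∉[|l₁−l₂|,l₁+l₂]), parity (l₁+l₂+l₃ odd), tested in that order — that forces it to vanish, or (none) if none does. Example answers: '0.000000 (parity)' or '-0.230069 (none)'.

Checks pass: Σm=0; 14 even; l₃=6∈[0,8].
(2·4+1)(2·4+1)(2·6+1) = 1053
Δ: 2! 6! 6! / 15! → 1/1261260
sum: t=0:+1/4608 t=1:−1/1296 t=2:+1/4608 = -7/20736
3j²(4 4 6; 0 0 0) = Δ·Π!·Σ² = 20/1287  (sign -1)
sum: t=1:−1/34560 t=2:+1/28800 = 1/172800
3j²(4 4 6; -3 -1 4) = Δ·Π!·Σ² = 1/1430  (sign +1)
combine: 4πI² = 1053·20/1287·1/1430 = 18/1573
take √, sign -1: I = -0.03017637
No selection rule forces the value: the integral is nonzero (none).

-0.030176 (none)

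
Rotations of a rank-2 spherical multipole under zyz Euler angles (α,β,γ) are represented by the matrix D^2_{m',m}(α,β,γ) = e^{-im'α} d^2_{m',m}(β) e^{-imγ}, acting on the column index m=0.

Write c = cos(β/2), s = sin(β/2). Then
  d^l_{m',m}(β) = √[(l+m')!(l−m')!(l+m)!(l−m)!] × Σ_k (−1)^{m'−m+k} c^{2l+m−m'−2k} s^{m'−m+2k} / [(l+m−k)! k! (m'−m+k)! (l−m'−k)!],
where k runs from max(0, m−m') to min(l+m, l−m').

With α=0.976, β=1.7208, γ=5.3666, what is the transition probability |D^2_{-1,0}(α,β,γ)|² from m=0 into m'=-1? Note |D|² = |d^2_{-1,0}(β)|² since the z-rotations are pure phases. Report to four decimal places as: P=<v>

P=0.0328

D^2_{-1,0}(0.9760,1.7208,5.3666) = e^{-i·-1·0.9760}·d^2_{-1,0}(1.7208)·e^{-i·0·5.3666}. Compute d first:
Half-angle: c=0.652134, s=0.758103. N=√(1·6·2·2)=4.898979
k∈{1,2} keeps every argument non-negative
  k=1: (−1)^0·4.8990/(2)·0.6521^3·0.7581^1 = +0.515009
  k=2: (−1)^1·4.8990/(2)·0.6521^1·0.7581^3 = -0.695982
d^2_{-1,0}(1.7208) = +0.515009 -0.695982 = -0.180973
|D^2_{-1,0}|² = |d^2_{-1,0}(β)|² = (-0.180973)² = 0.032751 (the z-rotation phases have unit modulus)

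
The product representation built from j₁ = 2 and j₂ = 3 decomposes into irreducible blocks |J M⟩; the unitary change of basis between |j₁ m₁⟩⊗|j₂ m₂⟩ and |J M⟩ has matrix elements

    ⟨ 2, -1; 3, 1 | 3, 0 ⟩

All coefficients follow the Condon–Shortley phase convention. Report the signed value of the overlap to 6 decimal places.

j₁+j₂−J=2  J+j₁−j₂=2  J−j₁+j₂=4  j₁+j₂+J+1=9
(j₁±m₁, j₂±m₂, J±M) = (1,3,4,2,3,3)
P² = 96/5
sum k=1..2:
  [1] −1/12 = -1/12
  [2] +1/8 = 1/8
S = 1/24
C² = P²·S² = 1/30 ; C = +0.182574

+0.182574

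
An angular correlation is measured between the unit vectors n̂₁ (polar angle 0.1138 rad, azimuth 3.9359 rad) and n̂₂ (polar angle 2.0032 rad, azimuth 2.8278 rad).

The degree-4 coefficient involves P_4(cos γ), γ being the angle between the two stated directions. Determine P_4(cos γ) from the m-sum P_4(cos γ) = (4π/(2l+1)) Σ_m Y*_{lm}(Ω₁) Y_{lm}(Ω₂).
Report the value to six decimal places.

-0.056990

Addition theorem: P_4(cos γ) = (4π/9) Σ_m Y*_{lm}(Ω₁) Y_{lm}(Ω₂), m = −4…4:
  [-4]  conj(Y_{4,-4})(Ω₁) = -0.00007 - 0.00000j ; Y_{4,-4}(Ω₂) = 0.09336 + 0.28590j ; Δ = -0.00001 - 0.00002j
  [-3]  conj(Y_{4,-3})(Ω₁) = 0.00132 - 0.00125j ; Y_{4,-3}(Ω₂) = 0.23112 + 0.31738j ; Δ = 0.00070 + 0.00013j
  [-2]  conj(Y_{4,-2})(Ω₁) = -0.00045 + 0.02549j ; Y_{4,-2}(Ω₂) = 0.05117 + 0.03712j ; Δ = -0.00097 + 0.00129j
  [-1]  conj(Y_{4,-1})(Ω₁) = -0.14624 - 0.14887j ; Y_{4,-1}(Ω₂) = -0.30318 - 0.09839j ; Δ = 0.02969 + 0.05952j
  [+0]  conj(Y_{4,0})(Ω₁) = 0.79234 + 0.00000j ; Y_{4,0}(Ω₂) = -0.12577 + 0.00000j ; Δ = -0.09965 + 0.00000j
  [+1]  conj(Y_{4,1})(Ω₁) = 0.14624 - 0.14887j ; Y_{4,1}(Ω₂) = 0.30318 - 0.09839j ; Δ = 0.02969 - 0.05952j
  [+2]  conj(Y_{4,2})(Ω₁) = -0.00045 - 0.02549j ; Y_{4,2}(Ω₂) = 0.05117 - 0.03712j ; Δ = -0.00097 - 0.00129j
  [+3]  conj(Y_{4,3})(Ω₁) = -0.00132 - 0.00125j ; Y_{4,3}(Ω₂) = -0.23112 + 0.31738j ; Δ = 0.00070 - 0.00013j
  [+4]  conj(Y_{4,4})(Ω₁) = -0.00007 + 0.00000j ; Y_{4,4}(Ω₂) = 0.09336 - 0.28590j ; Δ = -0.00001 + 0.00002j
Σ over m = -0.04082 + 0.00000j; ×(4π/9) → -0.05699 + 0.00000j. Real part: -0.056990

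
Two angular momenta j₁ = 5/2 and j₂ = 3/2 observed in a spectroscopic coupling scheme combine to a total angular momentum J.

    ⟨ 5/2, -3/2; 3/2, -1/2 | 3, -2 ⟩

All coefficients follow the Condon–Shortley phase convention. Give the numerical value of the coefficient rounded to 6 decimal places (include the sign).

√[7·1!4!2!/8! · 1!4!1!2!1!5!] = √(48)
  +(−1)^0/∏(0,1,4,1,0,1)! = 1/24  (running 1/24)
  +(−1)^1/∏(1,0,3,0,1,2)! = -1/12  (running -1/24)
⟨..|..⟩ = √(48)·(-1/24) = -0.288675

-0.288675  (= −√(1/12))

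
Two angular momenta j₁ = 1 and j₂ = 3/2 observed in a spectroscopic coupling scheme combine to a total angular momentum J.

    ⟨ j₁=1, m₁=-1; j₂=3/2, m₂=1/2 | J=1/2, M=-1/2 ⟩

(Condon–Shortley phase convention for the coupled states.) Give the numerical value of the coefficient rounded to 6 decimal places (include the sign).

+0.408248

j₁+j₂−J=2  J+j₁−j₂=0  J−j₁+j₂=1  j₁+j₂+J+1=4
(j₁±m₁, j₂±m₂, J±M) = (0,2,2,1,0,1)
P² = 2/3
sum k=2..2:
  [2] +1/2 = 1/2
S = 1/2
C² = P²·S² = 1/6 ; C = +0.408248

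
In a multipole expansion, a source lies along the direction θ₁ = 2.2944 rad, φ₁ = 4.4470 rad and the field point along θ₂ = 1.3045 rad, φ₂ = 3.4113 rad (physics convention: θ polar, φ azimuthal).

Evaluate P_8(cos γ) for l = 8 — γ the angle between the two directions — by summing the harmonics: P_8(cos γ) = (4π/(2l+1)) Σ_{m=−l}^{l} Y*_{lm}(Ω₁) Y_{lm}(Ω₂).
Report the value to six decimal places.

Expand P_8 via completeness: Σ_{m} conj(Y_{8,m}) at Ω₁ times Y_{8,m} at Ω₂ —
  term(m=-8) = -0.00830 + 0.01802j   from Y*(Ω₁)=-0.02691 - 0.04366j, Y(Ω₂)=-0.21420 - 0.32209j
  term(m=-7) = -0.04345 - 0.06295j   from Y*(Ω₁)=-0.17383 + 0.05129j, Y(Ω₂)=0.13162 + 0.40100j
  term(m=-6) = 0.00437 - 0.00030j   from Y*(Ω₁)=0.00801 + 0.37172j, Y(Ω₂)=-0.00056 - 0.01176j
  term(m=-5) = 0.07173 - 0.14258j   from Y*(Ω₁)=0.44159 + 0.10987j, Y(Ω₂)=0.07732 - 0.34212j
  term(m=-4) = 0.01726 + 0.02695j   from Y*(Ω₁)=0.10889 - 0.19501j, Y(Ω₂)=-0.06767 + 0.12627j
  term(m=-3) = -0.06287 + 0.00217j   from Y*(Ω₁)=0.15711 + 0.15376j, Y(Ω₂)=-0.19749 + 0.20709j
  term(m=-2) = 0.03323 - 0.06073j   from Y*(Ω₁)=0.30736 - 0.18041j, Y(Ω₂)=0.16666 - 0.09977j
  term(m=-1) = 0.00810 + 0.01367j   from Y*(Ω₁)=0.01650 + 0.06072j, Y(Ω₂)=0.24341 - 0.06729j
  term(m=+0) = -0.07573 + 0.00000j   from Y*(Ω₁)=0.36451 + 0.00000j, Y(Ω₂)=-0.20776 + 0.00000j
  term(m=+1) = 0.00810 - 0.01367j   from Y*(Ω₁)=-0.01650 + 0.06072j, Y(Ω₂)=-0.24341 - 0.06729j
  term(m=+2) = 0.03323 + 0.06073j   from Y*(Ω₁)=0.30736 + 0.18041j, Y(Ω₂)=0.16666 + 0.09977j
  term(m=+3) = -0.06287 - 0.00217j   from Y*(Ω₁)=-0.15711 + 0.15376j, Y(Ω₂)=0.19749 + 0.20709j
  term(m=+4) = 0.01726 - 0.02695j   from Y*(Ω₁)=0.10889 + 0.19501j, Y(Ω₂)=-0.06767 - 0.12627j
  term(m=+5) = 0.07173 + 0.14258j   from Y*(Ω₁)=-0.44159 + 0.10987j, Y(Ω₂)=-0.07732 - 0.34212j
  term(m=+6) = 0.00437 + 0.00030j   from Y*(Ω₁)=0.00801 - 0.37172j, Y(Ω₂)=-0.00056 + 0.01176j
  term(m=+7) = -0.04345 + 0.06295j   from Y*(Ω₁)=0.17383 + 0.05129j, Y(Ω₂)=-0.13162 + 0.40100j
  term(m=+8) = -0.00830 - 0.01802j   from Y*(Ω₁)=-0.02691 + 0.04366j, Y(Ω₂)=-0.21420 + 0.32209j
Total Σ_m = -0.03560 + 0.00000j. Multiply by 0.739198: -0.02632 + 0.00000j. P_8(cos γ) = -0.026316

-0.026316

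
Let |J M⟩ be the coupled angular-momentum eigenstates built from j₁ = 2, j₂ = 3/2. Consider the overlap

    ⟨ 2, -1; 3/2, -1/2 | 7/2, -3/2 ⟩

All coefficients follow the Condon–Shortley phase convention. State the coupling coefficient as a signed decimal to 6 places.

triangle: 0!*4!*3!/8! = 144/40320
(j±m)!: 1!*3!*1!*2!*2!*5! = 2880
prefactor² = (2J+1)*Δ*N² = 576/7
  k=0: +1/(0!*0!*3!*1!*1!*2!) = 1/12
Σ = 1/12  ⇒  CG² = 576/7*(1/12)² = 4/7
CG = +√(4/7) = +0.755929

+0.755929  (= +√(4/7))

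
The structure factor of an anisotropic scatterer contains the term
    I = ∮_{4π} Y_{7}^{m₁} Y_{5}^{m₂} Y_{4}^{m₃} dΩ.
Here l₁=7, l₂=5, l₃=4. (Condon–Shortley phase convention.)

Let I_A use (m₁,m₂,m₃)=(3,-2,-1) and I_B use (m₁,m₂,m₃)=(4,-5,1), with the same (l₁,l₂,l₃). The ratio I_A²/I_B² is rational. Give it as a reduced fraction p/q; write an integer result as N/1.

3698/4125

l's match ⇒ only the (l;m) 3-j factors differ between A and B.
A: triangle coeff Δ(7,5,4) = 1/6126120; Σ_t [1,3]: t=1:−1/362880 t=2:+1/69120 t=3:−1/172800 = 43/7257600; (3j)²=1849/170170 [(7 5 4; 3 -2 -1)], sign=-1
B: triangle coeff Δ(7,5,4) = 1/6126120; Σ_t [0,0]: t=0:+1/2903040 = 1/2903040; (3j)²=75/6188 [(7 5 4; 4 -5 1)], sign=-1
I_A²/I_B² = (1849/170170)/(75/6188) = 3698/4125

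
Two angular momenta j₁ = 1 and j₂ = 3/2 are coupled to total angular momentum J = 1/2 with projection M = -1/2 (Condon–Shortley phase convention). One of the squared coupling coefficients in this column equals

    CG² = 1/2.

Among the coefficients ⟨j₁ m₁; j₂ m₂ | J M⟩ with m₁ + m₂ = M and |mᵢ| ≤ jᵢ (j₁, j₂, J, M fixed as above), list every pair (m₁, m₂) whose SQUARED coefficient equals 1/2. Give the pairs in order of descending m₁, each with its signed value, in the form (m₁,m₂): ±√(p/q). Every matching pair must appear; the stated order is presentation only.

(1,-3/2): +√(1/2)

Admissible pairs with m₁+m₂ = M = -1/2: (-1,1/2), (0,-1/2), (1,-3/2)
  (m₁,m₂)=(1,-3/2): CG² = 1/2, CG = +√(1/2)   ← matches the target
  (m₁,m₂)=(0,-1/2): CG² = 1/3, CG = −√(1/3)
  (m₁,m₂)=(-1,1/2): CG² = 1/6, CG = +√(1/6)
Pairs with CG² = 1/2: (1,-3/2): +√(1/2)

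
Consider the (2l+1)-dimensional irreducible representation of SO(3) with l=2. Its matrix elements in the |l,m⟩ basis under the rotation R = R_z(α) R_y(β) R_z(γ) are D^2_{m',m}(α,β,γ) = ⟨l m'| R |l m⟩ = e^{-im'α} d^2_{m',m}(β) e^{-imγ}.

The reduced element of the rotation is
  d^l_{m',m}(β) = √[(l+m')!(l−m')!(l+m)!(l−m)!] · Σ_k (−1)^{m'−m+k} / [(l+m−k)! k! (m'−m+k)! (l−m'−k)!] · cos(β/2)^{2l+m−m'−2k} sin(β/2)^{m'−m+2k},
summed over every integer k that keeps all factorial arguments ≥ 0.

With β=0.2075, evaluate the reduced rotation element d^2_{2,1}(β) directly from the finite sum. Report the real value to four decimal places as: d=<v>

d^2_{2,1}(β=0.2075) via the finite sum:
c=cos(0.207500/2)=0.994623, s=sin(0.207500/2)=0.103564; N=√[24·1·6·1]=12.000000
k: max(0,(1)−(2))=0 … min(2+(1),2−(2))=0
  k=0: (−1)^1·12.0000/(6)·0.9946^3·0.1036^1 = -0.203805
d^2_{2,1}(0.2075) = -0.203805

d=-0.2038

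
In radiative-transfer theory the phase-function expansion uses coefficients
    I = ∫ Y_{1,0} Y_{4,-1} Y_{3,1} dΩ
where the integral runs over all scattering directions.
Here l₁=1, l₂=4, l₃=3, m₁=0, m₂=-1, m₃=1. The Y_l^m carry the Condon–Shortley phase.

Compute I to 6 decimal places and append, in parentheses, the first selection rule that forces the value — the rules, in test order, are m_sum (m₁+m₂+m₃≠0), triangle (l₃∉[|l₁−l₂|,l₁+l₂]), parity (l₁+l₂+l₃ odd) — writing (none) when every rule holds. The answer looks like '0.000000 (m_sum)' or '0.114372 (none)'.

-0.238414 (none)

Rules hold: Σm=0, L=8 even, 3≤3≤5.
N = 3·9·7 = 189
Δ = 2!·0!·6!/9! = 1/252
Racah Σ t=1..1: t=1:−1/36 = -1/36
⇒ 3j(1 4 3; 0 0 0)² = 4/63, sgn +1
Racah Σ t=1..1: t=1:−1/48 = -1/48
⇒ 3j(1 4 3; 0 -1 1)² = 5/84, sgn -1
4πI² = N·(3j₀)²·(3jₘ)² = 5/7
I = -1·√(0.714286/4π) = -0.23841361
No selection rule forces the value: the integral is nonzero (none).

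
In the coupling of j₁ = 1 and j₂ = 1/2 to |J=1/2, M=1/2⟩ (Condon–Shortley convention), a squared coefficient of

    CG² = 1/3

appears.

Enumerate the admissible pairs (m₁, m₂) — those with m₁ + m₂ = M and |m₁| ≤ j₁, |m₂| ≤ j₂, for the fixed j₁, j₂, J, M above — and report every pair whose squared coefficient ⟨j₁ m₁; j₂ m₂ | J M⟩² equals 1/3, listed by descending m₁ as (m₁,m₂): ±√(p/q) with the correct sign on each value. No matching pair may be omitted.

Admissible pairs with m₁+m₂ = M = 1/2: (0,1/2), (1,-1/2)
  (m₁,m₂)=(1,-1/2): CG² = 2/3, CG = +√(2/3)
  (m₁,m₂)=(0,1/2): CG² = 1/3, CG = −√(1/3)   ← matches the target
Pairs with CG² = 1/3: (0,1/2): −√(1/3)

(0,1/2): −√(1/3)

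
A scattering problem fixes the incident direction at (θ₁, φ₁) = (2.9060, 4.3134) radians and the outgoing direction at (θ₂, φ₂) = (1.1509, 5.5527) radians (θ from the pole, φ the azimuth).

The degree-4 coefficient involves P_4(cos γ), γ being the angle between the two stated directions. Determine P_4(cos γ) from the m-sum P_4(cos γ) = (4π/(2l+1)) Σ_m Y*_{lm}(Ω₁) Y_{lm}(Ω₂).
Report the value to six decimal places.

Expand P_4 via completeness: Σ_{m} conj(Y_{4,m}) at Ω₁ times Y_{4,m} at Ω₂ —
  m=-4: (-0.00003 - 0.00131j) × (-0.30027 + 0.06704j) = 0.00010 + 0.00039j  (running Σ = 0.00010 + 0.00039j)
  m=-3: (-0.01441 - 0.00565j) × (-0.22594 + 0.31605j) = 0.00504 - 0.00328j  (running Σ = 0.00514 - 0.00288j)
  m=-2: (-0.07150 + 0.07332j) × (0.00499 + 0.04529j) = -0.00368 - 0.00287j  (running Σ = 0.00146 - 0.00576j)
  m=-1: (0.15095 + 0.35804j) × (-0.24092 - 0.21582j) = 0.04090 - 0.11884j  (running Σ = 0.04237 - 0.12459j)
  m=0: (0.62673 + 0.00000j) × (-0.10780 + 0.00000j) = -0.06756 + 0.00000j  (running Σ = -0.02520 - 0.12459j)
  m=1: (-0.15095 + 0.35804j) × (0.24092 - 0.21582j) = 0.04090 + 0.11884j  (running Σ = 0.01571 - 0.00576j)
  m=2: (-0.07150 - 0.07332j) × (0.00499 - 0.04529j) = -0.00368 + 0.00287j  (running Σ = 0.01203 - 0.00288j)
  m=3: (0.01441 - 0.00565j) × (0.22594 + 0.31605j) = 0.00504 + 0.00328j  (running Σ = 0.01707 + 0.00039j)
  m=4: (-0.00003 + 0.00131j) × (-0.30027 - 0.06704j) = 0.00010 - 0.00039j  (running Σ = 0.01717 - 0.00000j)
Total Σ_m = 0.01717 - 0.00000j. Multiply by 1.396263: 0.02397 - 0.00000j. P_4(cos γ) = 0.023974

0.023974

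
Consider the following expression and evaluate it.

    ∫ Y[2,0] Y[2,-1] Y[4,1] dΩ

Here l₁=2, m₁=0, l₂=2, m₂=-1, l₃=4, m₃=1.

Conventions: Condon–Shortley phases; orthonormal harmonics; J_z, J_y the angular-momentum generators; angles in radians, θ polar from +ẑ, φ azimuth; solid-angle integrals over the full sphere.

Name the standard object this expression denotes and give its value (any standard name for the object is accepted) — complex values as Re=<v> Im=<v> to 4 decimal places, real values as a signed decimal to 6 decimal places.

Gaunt coefficient, -0.220728

This is a Gaunt coefficient — the integral of a triple product of spherical harmonics over the sphere.
m-sum 0 ✓  L=8 even ✓  0≤4≤4 ✓
Π(2lᵢ+1) = 5×5×9 = 225
triangle coeff Δ(2,2,4) = 1/630
Σ_t [0,0]: t=0:+1/16 = 1/16
(3j)²=2/35 [(2 2 4; 0 0 0)], sign=+1
Σ_t [0,0]: t=0:+1/24 = 1/24
(3j)²=1/21 [(2 2 4; 0 -1 1)], sign=-1
⇒ 4πI² = 30/49
I = (-1)√(30/49/(4π)) = -0.22072812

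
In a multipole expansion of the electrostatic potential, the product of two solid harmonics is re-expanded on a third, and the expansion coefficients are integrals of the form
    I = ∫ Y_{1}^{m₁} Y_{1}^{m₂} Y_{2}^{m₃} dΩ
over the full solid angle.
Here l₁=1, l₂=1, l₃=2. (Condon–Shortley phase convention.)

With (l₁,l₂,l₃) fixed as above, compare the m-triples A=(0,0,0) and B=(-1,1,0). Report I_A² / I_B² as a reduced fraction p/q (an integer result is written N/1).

l's match ⇒ only the (l;m) 3-j factors differ between A and B.
A: triangle coeff Δ(1,1,2) = 1/30; Σ_t [0,0]: t=0:+1/1 = 1/1; (3j)²=2/15 [(1 1 2; 0 0 0)], sign=+1
B: triangle coeff Δ(1,1,2) = 1/30; Σ_t [0,0]: t=0:+1/4 = 1/4; (3j)²=1/30 [(1 1 2; -1 1 0)], sign=+1
I_A²/I_B² = (2/15)/(1/30) = 4/1

4/1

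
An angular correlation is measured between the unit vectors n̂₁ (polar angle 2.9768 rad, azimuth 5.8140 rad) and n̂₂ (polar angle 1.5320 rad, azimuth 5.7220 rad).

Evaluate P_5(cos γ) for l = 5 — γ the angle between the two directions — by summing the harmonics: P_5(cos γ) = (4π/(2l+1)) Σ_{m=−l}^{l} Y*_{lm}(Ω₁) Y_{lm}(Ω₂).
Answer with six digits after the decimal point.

0.217481

Term-by-term m-sum for l=5 (normalisation 4π/11 = 1.142397):
  [-5]  conj(Y_{5,-5})(Ω₁) = (-0.000039, -0.000039) ; Y_{5,-5}(Ω₂) = (-0.436583, 0.152310) ; Δ = (0.000023, 0.000011)
  [-4]  conj(Y_{5,-4})(Ω₁) = (0.000316, 0.001000) ; Y_{5,-4}(Ω₂) = (-0.035420, 0.044348) ; Δ = (-0.000056, -0.000021)
  [-3]  conj(Y_{5,-3})(Ω₁) = (0.001926, -0.011691) ; Y_{5,-3}(Ω₂) = (0.038312, -0.338328) ; Δ = (-0.003882, -0.001099)
  [-2]  conj(Y_{5,-2})(Ω₁) = (-0.051042, 0.069650) ; Y_{5,-2}(Ω₂) = (-0.028328, -0.058879) ; Δ = (0.005547, 0.001032)
  [-1]  conj(Y_{5,-1})(Ω₁) = (0.340309, -0.172517) ; Y_{5,-1}(Ω₂) = (0.265261, 0.166743) ; Δ = (0.119037, 0.010982)
  [+0]  conj(Y_{5,0})(Ω₁) = (-0.754329, -0.000000) ; Y_{5,0}(Ω₂) = (0.067565, 0.000000) ; Δ = (-0.050966, -0.000000)
  [+1]  conj(Y_{5,1})(Ω₁) = (-0.340309, -0.172517) ; Y_{5,1}(Ω₂) = (-0.265261, 0.166743) ; Δ = (0.119037, -0.010982)
  [+2]  conj(Y_{5,2})(Ω₁) = (-0.051042, -0.069650) ; Y_{5,2}(Ω₂) = (-0.028328, 0.058879) ; Δ = (0.005547, -0.001032)
  [+3]  conj(Y_{5,3})(Ω₁) = (-0.001926, -0.011691) ; Y_{5,3}(Ω₂) = (-0.038312, -0.338328) ; Δ = (-0.003882, 0.001099)
  [+4]  conj(Y_{5,4})(Ω₁) = (0.000316, -0.001000) ; Y_{5,4}(Ω₂) = (-0.035420, -0.044348) ; Δ = (-0.000056, 0.000021)
  [+5]  conj(Y_{5,5})(Ω₁) = (0.000039, -0.000039) ; Y_{5,5}(Ω₂) = (0.436583, 0.152310) ; Δ = (0.000023, -0.000011)
Σ over m = (0.190373, -0.000000); ×(4π/11) → (0.217481, -0.000000). Real part: 0.217481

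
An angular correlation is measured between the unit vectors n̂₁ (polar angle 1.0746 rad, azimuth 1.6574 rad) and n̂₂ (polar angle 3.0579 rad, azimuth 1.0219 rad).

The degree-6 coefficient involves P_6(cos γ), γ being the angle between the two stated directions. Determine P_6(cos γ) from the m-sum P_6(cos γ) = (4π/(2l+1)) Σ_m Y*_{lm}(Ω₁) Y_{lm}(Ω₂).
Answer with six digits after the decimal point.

0.307746

Addition theorem: P_6(cos γ) = (4π/13) Σ_m Y*_{lm}(Ω₁) Y_{lm}(Ω₂), m = −6…6:
  term(m=-6) = -0.00000 - 0.00000j   from Y*(Ω₁)=-0.19394 - 0.11094j, Y(Ω₂)=0.00000 + 0.00000j
  term(m=-5) = 0.00000 + 0.00000j   from Y*(Ω₁)=-0.17582 + 0.38034j, Y(Ω₂)=-0.00000 - 0.00001j
  term(m=-4) = -0.00005 + 0.00003j   from Y*(Ω₁)=0.29969 + 0.10818j, Y(Ω₂)=-0.00010 + 0.00014j
  term(m=-3) = -0.00011 + 0.00030j   from Y*(Ω₁)=-0.02746 + 0.10330j, Y(Ω₂)=0.00300 + 0.00023j
  term(m=-2) = -0.00367 - 0.01188j   from Y*(Ω₁)=0.34350 + 0.06010j, Y(Ω₂)=-0.01624 - 0.03174j
  term(m=-1) = 0.00385 + 0.00284j   from Y*(Ω₁)=0.00156 - 0.01793j, Y(Ω₂)=-0.13877 + 0.22690j
  term(m=+0) = 0.31830 + 0.00000j   from Y*(Ω₁)=0.33731 + 0.00000j, Y(Ω₂)=0.94365 + 0.00000j
  term(m=+1) = 0.00385 - 0.00284j   from Y*(Ω₁)=-0.00156 - 0.01793j, Y(Ω₂)=0.13877 + 0.22690j
  term(m=+2) = -0.00367 + 0.01188j   from Y*(Ω₁)=0.34350 - 0.06010j, Y(Ω₂)=-0.01624 + 0.03174j
  term(m=+3) = -0.00011 - 0.00030j   from Y*(Ω₁)=0.02746 + 0.10330j, Y(Ω₂)=-0.00300 + 0.00023j
  term(m=+4) = -0.00005 - 0.00003j   from Y*(Ω₁)=0.29969 - 0.10818j, Y(Ω₂)=-0.00010 - 0.00014j
  term(m=+5) = 0.00000 - 0.00000j   from Y*(Ω₁)=0.17582 + 0.38034j, Y(Ω₂)=0.00000 - 0.00001j
  term(m=+6) = -0.00000 + 0.00000j   from Y*(Ω₁)=-0.19394 + 0.11094j, Y(Ω₂)=0.00000 - 0.00000j
Total Σ_m = 0.31837 - 0.00000j. Multiply by 0.966644: 0.30775 - 0.00000j. P_6(cos γ) = 0.307746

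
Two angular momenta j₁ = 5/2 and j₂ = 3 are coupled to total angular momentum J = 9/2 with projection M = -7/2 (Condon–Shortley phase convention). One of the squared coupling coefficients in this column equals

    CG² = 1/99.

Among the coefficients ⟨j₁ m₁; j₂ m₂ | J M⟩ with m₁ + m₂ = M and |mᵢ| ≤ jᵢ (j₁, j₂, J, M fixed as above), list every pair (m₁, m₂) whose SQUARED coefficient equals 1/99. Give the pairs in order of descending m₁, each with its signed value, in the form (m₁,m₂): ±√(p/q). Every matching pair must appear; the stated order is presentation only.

(-3/2,-2): +√(1/99)

Admissible pairs with m₁+m₂ = M = -7/2: (-5/2,-1), (-3/2,-2), (-1/2,-3)
  (m₁,m₂)=(-1/2,-3): CG² = 16/33, CG = +√(16/33)
  (m₁,m₂)=(-3/2,-2): CG² = 1/99, CG = +√(1/99)   ← matches the target
  (m₁,m₂)=(-5/2,-1): CG² = 50/99, CG = −√(50/99)
Pairs with CG² = 1/99: (-3/2,-2): +√(1/99)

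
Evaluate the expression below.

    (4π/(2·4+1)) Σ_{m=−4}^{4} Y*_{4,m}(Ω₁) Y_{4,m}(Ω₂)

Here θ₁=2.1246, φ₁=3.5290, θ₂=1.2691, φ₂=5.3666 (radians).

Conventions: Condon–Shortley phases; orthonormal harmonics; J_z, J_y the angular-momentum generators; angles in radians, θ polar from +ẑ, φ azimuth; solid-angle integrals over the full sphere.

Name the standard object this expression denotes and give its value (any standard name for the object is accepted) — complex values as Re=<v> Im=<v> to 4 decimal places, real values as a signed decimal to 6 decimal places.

Legendre polynomial (addition theorem), -0.057113

This sum is the spherical-harmonic addition theorem: it equals the Legendre polynomial P_l(cos γ) of the angle γ between the two directions.
Addition theorem: P_4(cos γ) = (4π/9) Σ_m Y*_{lm}(Ω₁) Y_{lm}(Ω₂), m = −4…4:
  m=-4: Y*=0.00490 + 0.23153j  Y=-0.31835 - 0.18429j  product 0.04111 - 0.07461j
  m=-3: Y*=0.16092 + 0.37169j  Y=-0.29923 + 0.12364j  product -0.09411 - 0.09132j
  m=-2: Y*=0.16188 + 0.15849j  Y=0.03021 - 0.11250j  product 0.02272 - 0.01342j
  m=-1: Y*=-0.20844 - 0.08505j  Y=-0.19456 - 0.25370j  product 0.01898 + 0.06943j
  m=+0: Y*=-0.27718 + 0.00000j  Y=0.06602 + 0.00000j  product -0.01830 + 0.00000j
  m=+1: Y*=0.20844 - 0.08505j  Y=0.19456 - 0.25370j  product 0.01898 - 0.06943j
  m=+2: Y*=0.16188 - 0.15849j  Y=0.03021 + 0.11250j  product 0.02272 + 0.01342j
  m=+3: Y*=-0.16092 + 0.37169j  Y=0.29923 + 0.12364j  product -0.09411 + 0.09132j
  m=+4: Y*=0.00490 - 0.23153j  Y=-0.31835 + 0.18429j  product 0.04111 + 0.07461j
Accumulated sum -0.04090 + 0.00000j; after 4π/(2l+1) scaling, -0.05711 + 0.00000j ⇒ P_4 = -0.057113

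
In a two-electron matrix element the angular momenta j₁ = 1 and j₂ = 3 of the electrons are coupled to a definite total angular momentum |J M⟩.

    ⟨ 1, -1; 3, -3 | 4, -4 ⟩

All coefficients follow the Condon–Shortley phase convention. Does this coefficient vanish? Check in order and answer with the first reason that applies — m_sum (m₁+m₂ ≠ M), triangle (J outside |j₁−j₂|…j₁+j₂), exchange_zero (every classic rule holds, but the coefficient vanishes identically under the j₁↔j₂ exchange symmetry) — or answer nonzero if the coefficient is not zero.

m-sum: m₁+m₂ = -1+(-3) = -4, M = -4  ✓
triangle: |j₁−j₂| = 2 ≤ J = 4 ≤ j₁+j₂ = 4  ✓
exchange: j₁≠j₂ or m₁≠m₂ — the exchange symmetry imposes no constraint here
value check: CG = +1 = +1.000000 ≠ 0

nonzero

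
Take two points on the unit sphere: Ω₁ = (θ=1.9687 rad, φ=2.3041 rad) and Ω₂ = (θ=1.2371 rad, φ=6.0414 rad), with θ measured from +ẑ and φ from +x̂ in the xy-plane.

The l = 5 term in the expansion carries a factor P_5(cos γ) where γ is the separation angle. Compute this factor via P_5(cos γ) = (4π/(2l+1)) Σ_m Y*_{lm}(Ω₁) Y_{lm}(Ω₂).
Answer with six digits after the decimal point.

Expand P_5 via completeness: Σ_{m} conj(Y_{5,m}) at Ω₁ times Y_{5,m} at Ω₂ —
  m=-5: Y*=(0.154871, -0.267424)  Y=(0.123726, 0.326851)  product (0.106569, 0.017532)
  m=-4: Y*=(0.401873, -0.084975)  Y=(0.217479, 0.315408)  product (0.114201, 0.108274)
  m=-3: Y*=(0.076988, 0.056029)  Y=(-0.007527, -0.006673)  product (-0.000206, -0.000935)
  m=-2: Y*=(-0.031898, -0.305048)  Y=(-0.297528, -0.156249)  product (-0.038173, 0.095744)
  m=-1: Y*=(0.124232, -0.137900)  Y=(-0.076462, -0.018856)  product (-0.012099, 0.008202)
  m=+0: Y*=(-0.267824, -0.000000)  Y=(0.314697, 0.000000)  product (-0.084283, -0.000000)
  m=+1: Y*=(-0.124232, -0.137900)  Y=(0.076462, -0.018856)  product (-0.012099, -0.008202)
  m=+2: Y*=(-0.031898, 0.305048)  Y=(-0.297528, 0.156249)  product (-0.038173, -0.095744)
  m=+3: Y*=(-0.076988, 0.056029)  Y=(0.007527, -0.006673)  product (-0.000206, 0.000935)
  m=+4: Y*=(0.401873, 0.084975)  Y=(0.217479, -0.315408)  product (0.114201, -0.108274)
  m=+5: Y*=(-0.154871, -0.267424)  Y=(-0.123726, 0.326851)  product (0.106569, -0.017532)
Total Σ_m = (0.256302, -0.000000). Multiply by 1.142397: (0.292799, -0.000000). P_5(cos γ) = 0.292799

0.292799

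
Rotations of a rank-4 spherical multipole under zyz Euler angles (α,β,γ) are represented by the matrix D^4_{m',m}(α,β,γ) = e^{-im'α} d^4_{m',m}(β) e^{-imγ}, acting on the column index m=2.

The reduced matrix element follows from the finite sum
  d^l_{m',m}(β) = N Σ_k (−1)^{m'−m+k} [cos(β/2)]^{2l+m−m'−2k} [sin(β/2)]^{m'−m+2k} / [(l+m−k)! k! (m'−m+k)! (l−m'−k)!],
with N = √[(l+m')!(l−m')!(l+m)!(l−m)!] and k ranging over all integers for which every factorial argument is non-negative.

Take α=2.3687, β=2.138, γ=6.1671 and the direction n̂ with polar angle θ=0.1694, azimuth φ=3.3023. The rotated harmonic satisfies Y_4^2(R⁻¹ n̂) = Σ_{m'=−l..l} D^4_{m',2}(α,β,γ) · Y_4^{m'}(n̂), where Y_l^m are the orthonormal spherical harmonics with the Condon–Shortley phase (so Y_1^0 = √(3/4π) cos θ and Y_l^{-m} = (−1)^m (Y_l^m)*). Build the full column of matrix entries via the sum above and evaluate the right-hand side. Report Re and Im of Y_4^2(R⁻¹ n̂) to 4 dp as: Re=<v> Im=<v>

Re=0.1033 Im=-0.0074

Need the full column D^4_{m',2} for m'=−4..4 at α=2.3687, β=2.1380, γ=6.1671.
cos(β/2)=0.481001, sin(β/2)=0.876720
d^4_{-4,2}: single k=6 term ⇒ +0.555951;  D = -0.533962-0.154811i
d^4_{-3,2}: k∈[5..6] ⇒ +0.647036 -0.716533 = -0.069498;  D = -0.034273-0.060459i
d^4_{-2,2}: k∈[4..6] ⇒ +0.474372 -1.260779 +0.349050 = -0.437357;  D = -0.111244+0.422972i
d^4_{-1,2}: k∈[3..5] ⇒ +0.245374 -1.222782 +0.812472 = -0.164936;  D = +0.141406-0.084902i
d^4_{0,2}: k∈[2..4] ⇒ +0.090307 -0.800052 +0.996733 = +0.286988;  D = +0.279288+0.066033i
d^4_{1,2}: k∈[1..3] ⇒ +0.022157 -0.368061 +0.815188 = +0.469285;  D = -0.251553-0.396168i
d^4_{2,2}: k∈[0..2] ⇒ +0.002865 -0.114230 +0.474372 = +0.363008;  D = -0.074664+0.355246i
d^4_{3,2}: k∈[0..1] ⇒ -0.019541 +0.194760 = +0.175218;  D = +0.145524-0.097593i
d^4_{4,2}: single k=0 term ⇒ +0.050371;  D = -0.049537-0.009124i
Y_4^{m'}(θ=0.1694,φ=3.3023) and Σ D·Y over m':
  (-0.5340-0.1548i)·(+0.0003-0.0002i)  (-0.0343-0.0605i)·(-0.0052+0.0027i)  (-0.1112+0.4230i)·(+0.0523-0.0174i)  (+0.1414-0.0849i)·(-0.2950+0.0478i)  (+0.2793+0.0660i)·(+0.7290+0.0000i)  (-0.2516-0.3962i)·(+0.2950+0.0478i)  (-0.0747+0.3552i)·(+0.0523+0.0174i)  (+0.1455-0.0976i)·(+0.0052+0.0027i)  (-0.0495-0.0091i)·(+0.0003+0.0002i)
Y_4^2(R⁻¹ n̂) = +0.103321-0.007413i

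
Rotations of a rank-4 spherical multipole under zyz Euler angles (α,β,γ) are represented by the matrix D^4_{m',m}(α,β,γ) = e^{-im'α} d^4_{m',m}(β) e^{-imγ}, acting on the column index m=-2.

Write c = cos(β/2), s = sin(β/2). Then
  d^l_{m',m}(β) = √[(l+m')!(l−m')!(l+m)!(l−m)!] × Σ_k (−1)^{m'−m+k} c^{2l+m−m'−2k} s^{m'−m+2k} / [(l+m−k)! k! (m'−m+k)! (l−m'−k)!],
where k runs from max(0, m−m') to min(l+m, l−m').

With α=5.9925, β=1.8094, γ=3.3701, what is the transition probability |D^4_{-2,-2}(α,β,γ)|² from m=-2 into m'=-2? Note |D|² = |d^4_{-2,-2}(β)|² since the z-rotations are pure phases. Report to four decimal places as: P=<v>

First d^4_{-2,-2}(β=1.8094), then the phase factors e^{-i(-2)α} and e^{-i(-2)γ}:
With c≡cos(β/2)=0.617921 and s≡sin(β/2)=0.786240, N=[2·720·2·720]^{1/2}=1440.000000
The bounds max(0,m−m')=0 and min(l+m,l−m')=2 give 3 terms
  k=0: (−1)^0·1440.0000/(1440)·0.6179^8·0.7862^0 = +0.021255
  k=1: (−1)^1·1440.0000/(120)·0.6179^6·0.7862^2 = -0.412944
  k=2: (−1)^2·1440.0000/(96)·0.6179^4·0.7862^4 = +0.835689
d^4_{-2,-2}(1.8094) = +0.021255 -0.412944 +0.835689 = +0.444000
|D^4_{-2,-2}|² = |d^4_{-2,-2}(β)|² = (+0.444000)² = 0.197136 (the z-rotation phases have unit modulus)

P=0.1971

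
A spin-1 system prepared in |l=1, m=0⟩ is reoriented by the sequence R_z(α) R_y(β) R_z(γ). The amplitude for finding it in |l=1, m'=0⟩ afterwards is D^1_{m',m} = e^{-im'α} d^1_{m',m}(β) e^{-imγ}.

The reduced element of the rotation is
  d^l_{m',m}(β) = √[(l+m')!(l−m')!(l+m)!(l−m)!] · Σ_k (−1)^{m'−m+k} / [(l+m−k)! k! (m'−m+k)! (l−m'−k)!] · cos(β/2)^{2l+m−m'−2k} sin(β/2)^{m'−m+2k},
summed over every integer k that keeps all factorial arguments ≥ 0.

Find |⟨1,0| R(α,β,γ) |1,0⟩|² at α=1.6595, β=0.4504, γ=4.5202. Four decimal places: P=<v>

Split into d^1_{0,0}(β=0.4504) × two z-phases.
c=cos(0.450400/2)=0.974749, s=sin(0.450400/2)=0.223301; N=√[1·1·1·1]=1.000000
Admissible k: 0..1 (factorial args all ≥0)
  k=0: (−1)^0·1.0000/(1)·0.9747^2·0.2233^0 = +0.950137
  k=1: (−1)^1·1.0000/(1)·0.9747^0·0.2233^2 = -0.049863
d^1_{0,0}(0.4504) = +0.950137 -0.049863 = +0.900273
|D^1_{0,0}|² = |d^1_{0,0}(β)|² = (+0.900273)² = 0.810492 (the z-rotation phases have unit modulus)

P=0.8105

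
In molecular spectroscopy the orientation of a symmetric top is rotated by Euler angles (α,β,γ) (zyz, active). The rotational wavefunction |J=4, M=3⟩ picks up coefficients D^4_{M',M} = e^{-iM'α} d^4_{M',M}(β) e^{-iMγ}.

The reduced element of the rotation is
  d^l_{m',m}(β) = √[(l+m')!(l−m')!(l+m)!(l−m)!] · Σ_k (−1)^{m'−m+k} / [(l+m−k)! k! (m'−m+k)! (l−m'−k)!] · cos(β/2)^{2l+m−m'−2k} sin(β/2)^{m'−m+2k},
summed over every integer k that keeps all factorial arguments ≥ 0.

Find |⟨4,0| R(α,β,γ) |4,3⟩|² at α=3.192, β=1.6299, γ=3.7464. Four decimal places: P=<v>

P=0.0076

D^4_{0,3}(3.1920,1.6299,3.7464) = e^{-i·0·3.1920}·d^4_{0,3}(1.6299)·e^{-i·3·3.7464}. Compute d first:
Half-angle: c=0.685905, s=0.727691. N=√(24·24·5040·1)=1703.830978
Admissible k: 3..4 (factorial args all ≥0)
  k=3: (−1)^0·1703.8310/(144)·0.6859^5·0.7277^3 = +0.692189
  k=4: (−1)^1·1703.8310/(144)·0.6859^3·0.7277^5 = -0.779097
d^4_{0,3}(1.6299) = +0.692189 -0.779097 = -0.086908
|D^4_{0,3}|² = |d^4_{0,3}(β)|² = (-0.086908)² = 0.007553 (the z-rotation phases have unit modulus)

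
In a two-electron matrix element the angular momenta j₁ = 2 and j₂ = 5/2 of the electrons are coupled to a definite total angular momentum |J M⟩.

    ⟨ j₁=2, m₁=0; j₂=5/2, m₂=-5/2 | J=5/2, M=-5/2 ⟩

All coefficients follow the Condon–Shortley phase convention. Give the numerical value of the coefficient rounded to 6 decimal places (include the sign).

√[6·2!2!3!/8! · 2!2!0!5!0!5!] = √(1440/7)
  +(−1)^0/∏(0,2,2,0,0,3)! = 1/24  (running 1/24)
⟨..|..⟩ = √(1440/7)·(1/24) = +0.597614

+√(5/14) ≈ +0.597614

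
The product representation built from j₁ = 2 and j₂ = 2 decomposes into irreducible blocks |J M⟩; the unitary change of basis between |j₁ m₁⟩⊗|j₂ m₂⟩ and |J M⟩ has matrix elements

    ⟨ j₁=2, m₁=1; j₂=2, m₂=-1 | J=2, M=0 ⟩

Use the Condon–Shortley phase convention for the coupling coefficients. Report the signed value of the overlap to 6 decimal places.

+0.267261  (= +√(1/14))

√[5·2!2!2!/7! · 3!1!1!3!2!2!] = √(8/7)
  +(−1)^0/∏(0,2,1,1,1,1)! = 1/2  (running 1/2)
  +(−1)^1/∏(1,1,0,0,2,2)! = -1/4  (running 1/4)
⟨..|..⟩ = √(8/7)·(1/4) = +0.267261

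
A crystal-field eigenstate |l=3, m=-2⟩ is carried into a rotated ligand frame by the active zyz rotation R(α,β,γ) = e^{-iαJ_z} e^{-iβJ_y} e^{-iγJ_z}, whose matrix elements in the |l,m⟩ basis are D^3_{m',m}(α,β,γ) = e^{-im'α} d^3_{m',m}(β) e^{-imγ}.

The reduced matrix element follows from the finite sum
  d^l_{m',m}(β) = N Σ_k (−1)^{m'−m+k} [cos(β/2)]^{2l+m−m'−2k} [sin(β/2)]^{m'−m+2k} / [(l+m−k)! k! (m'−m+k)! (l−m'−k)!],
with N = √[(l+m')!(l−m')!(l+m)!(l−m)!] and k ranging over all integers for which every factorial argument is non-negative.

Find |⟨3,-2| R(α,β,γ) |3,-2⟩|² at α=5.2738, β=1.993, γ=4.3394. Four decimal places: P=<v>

First d^3_{-2,-2}(β=1.9930), then the phase factors e^{-i(-2)α} and e^{-i(-2)γ}:
Half-angle: c=0.543244, s=0.839575. N=√(1·120·1·120)=120.000000
Admissible k: 0..1 (factorial args all ≥0)
  k=0: (−1)^0·120.0000/(120)·0.5432^6·0.8396^0 = +0.025702
  k=1: (−1)^1·120.0000/(24)·0.5432^4·0.8396^2 = -0.306951
d^3_{-2,-2}(1.9930) = +0.025702 -0.306951 = -0.281249
|D^3_{-2,-2}|² = |d^3_{-2,-2}(β)|² = (-0.281249)² = 0.079101 (the z-rotation phases have unit modulus)

P=0.0791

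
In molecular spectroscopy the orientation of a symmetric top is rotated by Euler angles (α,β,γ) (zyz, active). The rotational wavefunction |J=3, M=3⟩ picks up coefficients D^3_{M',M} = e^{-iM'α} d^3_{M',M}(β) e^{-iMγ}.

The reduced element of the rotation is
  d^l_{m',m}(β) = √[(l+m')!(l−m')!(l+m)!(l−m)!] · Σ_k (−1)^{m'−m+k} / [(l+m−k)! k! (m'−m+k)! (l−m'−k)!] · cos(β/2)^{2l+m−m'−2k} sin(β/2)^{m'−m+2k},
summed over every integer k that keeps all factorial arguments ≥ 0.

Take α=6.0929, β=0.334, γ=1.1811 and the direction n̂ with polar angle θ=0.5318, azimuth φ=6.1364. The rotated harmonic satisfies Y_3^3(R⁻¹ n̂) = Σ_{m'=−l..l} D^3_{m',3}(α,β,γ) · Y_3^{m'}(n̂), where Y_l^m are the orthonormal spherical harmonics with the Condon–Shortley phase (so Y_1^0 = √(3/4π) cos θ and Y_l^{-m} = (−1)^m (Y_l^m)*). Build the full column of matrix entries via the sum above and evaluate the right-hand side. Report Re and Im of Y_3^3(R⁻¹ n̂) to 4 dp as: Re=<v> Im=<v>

Re=0.0032 Im=-0.0002

Need the full column D^3_{m',3} for m'=−3..3 at α=6.0929, β=0.3340, γ=1.1811.
cos(β/2)=0.986088, sin(β/2)=0.166225
d^3_{-3,3}: single k=6 term ⇒ +0.000021;  D = -0.000012+0.000017i
d^3_{-2,3}: single k=5 term ⇒ +0.000307;  D = -0.000217+0.000216i
d^3_{-1,3}: single k=4 term ⇒ +0.002875;  D = -0.002386+0.001604i
d^3_{0,3}: single k=3 term ⇒ +0.019695;  D = -0.018127+0.007700i
d^3_{1,3}: single k=2 term ⇒ +0.101181;  D = -0.098928+0.021233i
d^3_{2,3}: single k=1 term ⇒ +0.379620;  D = -0.379536+0.008023i
d^3_{3,3}: single k=0 term ⇒ +0.919377;  D = -0.906256-0.154771i
Y_3^{m'}(θ=0.5318,φ=6.1364) and Σ D·Y over m':
  (-0.0000+0.0000i)·(+0.0492+0.0232i)  (-0.0002+0.0002i)·(+0.2168+0.0655i)  (-0.0024+0.0016i)·(+0.4400+0.0651i)  (-0.0181+0.0077i)·(+0.2298+0.0000i)  (-0.0989+0.0212i)·(-0.4400+0.0651i)  (-0.3795+0.0080i)·(+0.2168-0.0655i)  (-0.9063-0.1548i)·(-0.0492+0.0232i)
Y_3^3(R⁻¹ n̂) = +0.003197-0.000210i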